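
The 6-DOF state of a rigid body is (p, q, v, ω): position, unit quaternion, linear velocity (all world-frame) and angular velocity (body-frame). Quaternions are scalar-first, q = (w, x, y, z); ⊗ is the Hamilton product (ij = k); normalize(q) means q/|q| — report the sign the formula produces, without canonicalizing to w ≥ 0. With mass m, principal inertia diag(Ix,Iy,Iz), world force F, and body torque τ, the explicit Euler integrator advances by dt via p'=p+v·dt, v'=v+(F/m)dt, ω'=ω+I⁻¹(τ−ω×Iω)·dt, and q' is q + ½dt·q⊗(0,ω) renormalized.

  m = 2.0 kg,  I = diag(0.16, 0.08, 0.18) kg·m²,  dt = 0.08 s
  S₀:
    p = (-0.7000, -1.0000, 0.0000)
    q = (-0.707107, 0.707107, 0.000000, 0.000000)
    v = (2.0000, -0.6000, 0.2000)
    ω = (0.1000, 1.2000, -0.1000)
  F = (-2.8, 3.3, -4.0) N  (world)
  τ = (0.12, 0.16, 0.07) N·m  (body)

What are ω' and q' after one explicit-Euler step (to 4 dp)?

(τ − ω×Iω)/I = (0.8250, 1.9975, 0.4422)
new body rate ω' = (0.1660, 1.3598, -0.0646)
q⊗(0,ω) = (-0.0707107, -0.0707107, -0.7778177, 0.9192391)
updated quaternion q' = (-0.7091, 0.7035, -0.0311, 0.0367)

ω' = (0.1660, 1.3598, -0.0646)
q' = (-0.7091, 0.7035, -0.0311, 0.0367)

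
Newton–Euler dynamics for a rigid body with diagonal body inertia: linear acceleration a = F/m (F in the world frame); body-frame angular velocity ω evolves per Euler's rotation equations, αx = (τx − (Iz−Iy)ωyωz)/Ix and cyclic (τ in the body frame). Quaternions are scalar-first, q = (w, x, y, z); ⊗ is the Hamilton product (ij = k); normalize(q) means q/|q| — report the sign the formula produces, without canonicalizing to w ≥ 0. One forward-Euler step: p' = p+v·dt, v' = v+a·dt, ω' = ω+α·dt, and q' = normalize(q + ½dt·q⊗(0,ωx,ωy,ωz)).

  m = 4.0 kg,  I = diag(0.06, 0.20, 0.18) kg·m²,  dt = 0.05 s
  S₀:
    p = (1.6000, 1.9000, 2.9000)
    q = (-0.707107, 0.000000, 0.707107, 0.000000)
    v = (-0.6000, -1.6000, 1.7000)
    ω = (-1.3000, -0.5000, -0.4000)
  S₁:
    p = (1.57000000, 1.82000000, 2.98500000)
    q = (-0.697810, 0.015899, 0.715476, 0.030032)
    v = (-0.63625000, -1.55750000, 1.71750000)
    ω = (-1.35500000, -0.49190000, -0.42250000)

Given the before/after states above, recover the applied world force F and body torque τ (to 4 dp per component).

F = (-2.9000, 3.4000, 1.4000)
τ = (-0.0700, -0.0300, 0.0100)

rate change Δω = (-0.05500000, 0.00810000, -0.02250000)
τ = I·(Δω/dt) + ω₀×(Iω₀) = (-0.0700, -0.0300, 0.0100)
v₁ − v₀ = (-0.03625000, 0.04250000, 0.01750000)
F = m·Δv/dt = (-2.9000, 3.4000, 1.4000)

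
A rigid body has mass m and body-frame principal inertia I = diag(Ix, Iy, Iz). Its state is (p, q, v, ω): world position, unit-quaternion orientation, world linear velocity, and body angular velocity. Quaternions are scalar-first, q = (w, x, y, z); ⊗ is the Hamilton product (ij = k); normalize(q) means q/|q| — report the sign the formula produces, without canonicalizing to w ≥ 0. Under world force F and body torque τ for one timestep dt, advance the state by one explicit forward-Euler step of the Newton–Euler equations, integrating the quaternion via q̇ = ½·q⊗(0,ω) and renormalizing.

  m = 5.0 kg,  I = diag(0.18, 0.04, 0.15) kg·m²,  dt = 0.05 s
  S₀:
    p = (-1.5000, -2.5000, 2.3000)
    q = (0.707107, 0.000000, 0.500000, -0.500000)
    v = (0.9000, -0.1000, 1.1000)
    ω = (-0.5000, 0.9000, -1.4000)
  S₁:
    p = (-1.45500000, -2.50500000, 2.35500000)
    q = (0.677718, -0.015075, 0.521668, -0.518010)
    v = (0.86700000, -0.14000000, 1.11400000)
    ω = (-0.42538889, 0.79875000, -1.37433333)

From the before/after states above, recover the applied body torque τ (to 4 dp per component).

rate change Δω = (0.07461111, -0.10125000, 0.02566667)
I·α + gyro = (0.1300, -0.0600, 0.1400)

τ = (0.1300, -0.0600, 0.1400)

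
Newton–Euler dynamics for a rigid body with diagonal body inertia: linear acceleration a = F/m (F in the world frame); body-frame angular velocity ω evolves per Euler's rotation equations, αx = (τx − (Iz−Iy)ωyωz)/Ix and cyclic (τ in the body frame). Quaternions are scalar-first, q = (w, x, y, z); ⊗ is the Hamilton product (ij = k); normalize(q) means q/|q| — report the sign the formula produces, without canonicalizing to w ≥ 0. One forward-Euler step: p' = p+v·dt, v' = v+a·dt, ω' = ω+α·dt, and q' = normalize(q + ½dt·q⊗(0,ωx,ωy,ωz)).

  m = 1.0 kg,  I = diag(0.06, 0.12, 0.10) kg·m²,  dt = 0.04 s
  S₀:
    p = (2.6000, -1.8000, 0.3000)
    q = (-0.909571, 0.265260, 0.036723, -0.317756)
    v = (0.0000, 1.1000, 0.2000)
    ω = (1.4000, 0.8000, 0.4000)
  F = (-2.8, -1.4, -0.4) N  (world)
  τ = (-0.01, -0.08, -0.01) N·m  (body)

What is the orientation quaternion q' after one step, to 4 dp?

Hamilton product q⊗(0,ω) = (-0.2736400, -1.0045054, -1.2786192, -0.2030326)
q + ½dt·q⊗(0,ω), renormalized = (-0.9145, 0.2450, 0.0111, -0.3216)

q' = (-0.9145, 0.2450, 0.0111, -0.3216)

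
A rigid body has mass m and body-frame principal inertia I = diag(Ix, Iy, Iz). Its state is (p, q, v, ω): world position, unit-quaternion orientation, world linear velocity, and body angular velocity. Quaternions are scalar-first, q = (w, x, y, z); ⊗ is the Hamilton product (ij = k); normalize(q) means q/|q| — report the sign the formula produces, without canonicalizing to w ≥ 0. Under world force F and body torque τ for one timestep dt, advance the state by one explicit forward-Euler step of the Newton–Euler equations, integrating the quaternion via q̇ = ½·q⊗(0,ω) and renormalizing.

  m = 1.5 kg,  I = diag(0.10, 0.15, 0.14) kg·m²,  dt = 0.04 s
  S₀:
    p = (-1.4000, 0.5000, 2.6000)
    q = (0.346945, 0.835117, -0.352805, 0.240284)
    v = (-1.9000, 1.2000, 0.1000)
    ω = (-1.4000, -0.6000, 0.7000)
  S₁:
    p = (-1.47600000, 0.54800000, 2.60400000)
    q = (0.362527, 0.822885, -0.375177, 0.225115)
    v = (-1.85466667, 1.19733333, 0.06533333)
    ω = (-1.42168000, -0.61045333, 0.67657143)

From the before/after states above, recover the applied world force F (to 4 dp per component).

velocity change Δv = (0.04533333, -0.00266667, -0.03466667)
F = m·Δv/dt = (1.7000, -0.1000, -1.3000)

F = (1.7000, -0.1000, -1.3000)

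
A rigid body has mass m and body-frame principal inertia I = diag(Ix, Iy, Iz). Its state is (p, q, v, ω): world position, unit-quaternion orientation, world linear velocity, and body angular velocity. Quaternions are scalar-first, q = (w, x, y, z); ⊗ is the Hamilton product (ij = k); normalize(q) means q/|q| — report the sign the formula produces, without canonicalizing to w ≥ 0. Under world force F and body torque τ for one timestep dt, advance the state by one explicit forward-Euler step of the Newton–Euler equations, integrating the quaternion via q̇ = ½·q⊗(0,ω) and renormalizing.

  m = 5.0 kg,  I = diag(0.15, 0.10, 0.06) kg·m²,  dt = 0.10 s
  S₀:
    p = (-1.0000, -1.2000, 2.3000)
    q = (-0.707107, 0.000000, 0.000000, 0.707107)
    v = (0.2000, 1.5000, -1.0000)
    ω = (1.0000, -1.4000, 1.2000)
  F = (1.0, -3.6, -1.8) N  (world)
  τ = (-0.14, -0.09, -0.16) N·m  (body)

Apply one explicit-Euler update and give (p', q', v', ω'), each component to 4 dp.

p' = (-0.9800, -1.0500, 2.2000)
q' = (-0.7454, 0.0141, 0.0844, 0.6611)
v' = (0.2200, 1.4280, -1.0360)
ω' = (0.8619, -1.5980, 0.8167)

angular accel α = (-1.3813, -1.9800, -3.8333)
ω + α·dt = (0.8619, -1.5980, 0.8167)
q⊗(0,ω) = (-0.8485284, 0.2828428, 1.6970568, -0.8485284)
updated quaternion q' = (-0.7454, 0.0141, 0.0844, 0.6611)
p' = p + v·dt = (-0.9800, -1.0500, 2.2000)
v' = v + a·dt = (0.2200, 1.4280, -1.0360)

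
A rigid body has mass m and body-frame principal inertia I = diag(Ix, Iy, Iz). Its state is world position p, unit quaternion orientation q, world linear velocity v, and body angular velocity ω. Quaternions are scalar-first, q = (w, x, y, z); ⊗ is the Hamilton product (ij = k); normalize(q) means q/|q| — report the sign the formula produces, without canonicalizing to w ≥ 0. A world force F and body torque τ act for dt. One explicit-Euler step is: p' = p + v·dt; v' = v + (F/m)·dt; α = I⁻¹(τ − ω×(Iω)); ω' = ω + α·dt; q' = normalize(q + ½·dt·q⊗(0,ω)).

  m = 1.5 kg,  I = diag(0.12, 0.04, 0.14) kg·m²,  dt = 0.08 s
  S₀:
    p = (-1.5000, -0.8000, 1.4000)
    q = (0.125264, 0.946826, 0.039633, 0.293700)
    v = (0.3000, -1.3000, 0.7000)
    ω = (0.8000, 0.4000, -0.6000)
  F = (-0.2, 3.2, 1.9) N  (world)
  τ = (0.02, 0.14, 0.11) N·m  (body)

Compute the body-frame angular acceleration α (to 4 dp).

α = (0.3667, 3.2600, 0.9686)

ω×(Iω) gyroscopic = (-0.0240, 0.0096, -0.0256)
(τ − ω×Iω)/I = (0.3667, 3.2600, 0.9686)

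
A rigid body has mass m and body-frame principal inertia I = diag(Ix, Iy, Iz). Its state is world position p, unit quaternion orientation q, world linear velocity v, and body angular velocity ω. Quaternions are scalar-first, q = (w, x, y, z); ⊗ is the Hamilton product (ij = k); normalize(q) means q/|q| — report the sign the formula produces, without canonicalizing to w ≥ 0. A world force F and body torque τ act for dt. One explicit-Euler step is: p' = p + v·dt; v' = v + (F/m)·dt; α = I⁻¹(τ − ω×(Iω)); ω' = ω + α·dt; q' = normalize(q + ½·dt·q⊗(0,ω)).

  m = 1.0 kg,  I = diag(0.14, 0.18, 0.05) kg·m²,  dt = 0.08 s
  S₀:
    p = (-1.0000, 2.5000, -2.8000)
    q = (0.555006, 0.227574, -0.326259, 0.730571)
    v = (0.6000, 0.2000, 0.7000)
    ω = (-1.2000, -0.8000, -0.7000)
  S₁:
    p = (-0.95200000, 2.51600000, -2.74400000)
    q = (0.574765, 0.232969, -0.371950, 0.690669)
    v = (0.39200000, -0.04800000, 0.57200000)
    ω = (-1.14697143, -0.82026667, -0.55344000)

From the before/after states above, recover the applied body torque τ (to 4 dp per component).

τ = (0.0200, 0.0300, 0.1300)

rate change Δω = (0.05302857, -0.02026667, 0.14656000)
ω₀×(Iω₀) = (-0.0728, 0.0756, 0.0384)
τ = I·(Δω/dt) + ω₀×(Iω₀) = (0.0200, 0.0300, 0.1300)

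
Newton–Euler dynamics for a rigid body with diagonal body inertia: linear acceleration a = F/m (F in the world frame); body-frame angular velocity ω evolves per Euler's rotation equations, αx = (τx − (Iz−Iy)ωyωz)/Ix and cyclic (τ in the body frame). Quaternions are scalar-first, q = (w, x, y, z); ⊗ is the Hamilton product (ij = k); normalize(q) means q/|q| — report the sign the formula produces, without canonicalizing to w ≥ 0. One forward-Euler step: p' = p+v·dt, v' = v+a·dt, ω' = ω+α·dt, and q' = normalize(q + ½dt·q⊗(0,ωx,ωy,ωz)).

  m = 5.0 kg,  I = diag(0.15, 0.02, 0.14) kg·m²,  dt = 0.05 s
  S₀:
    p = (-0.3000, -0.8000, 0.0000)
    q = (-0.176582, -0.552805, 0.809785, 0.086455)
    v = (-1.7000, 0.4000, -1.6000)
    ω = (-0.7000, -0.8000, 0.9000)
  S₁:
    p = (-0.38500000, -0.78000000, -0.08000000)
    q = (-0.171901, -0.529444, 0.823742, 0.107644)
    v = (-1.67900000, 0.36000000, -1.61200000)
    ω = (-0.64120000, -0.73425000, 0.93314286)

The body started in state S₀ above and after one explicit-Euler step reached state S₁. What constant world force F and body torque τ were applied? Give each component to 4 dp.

ω₁ − ω₀ = (0.05880000, 0.06575000, 0.03314286)
gyro term ω₀×Iω₀ = (-0.0864, -0.0063, -0.0728)
I·α + gyro = (0.0900, 0.0200, 0.0200)
velocity change Δv = (0.02100000, -0.04000000, -0.01200000)
applied force F = (2.1000, -4.0000, -1.2000)

F = (2.1000, -4.0000, -1.2000)
τ = (0.0900, 0.0200, 0.0200)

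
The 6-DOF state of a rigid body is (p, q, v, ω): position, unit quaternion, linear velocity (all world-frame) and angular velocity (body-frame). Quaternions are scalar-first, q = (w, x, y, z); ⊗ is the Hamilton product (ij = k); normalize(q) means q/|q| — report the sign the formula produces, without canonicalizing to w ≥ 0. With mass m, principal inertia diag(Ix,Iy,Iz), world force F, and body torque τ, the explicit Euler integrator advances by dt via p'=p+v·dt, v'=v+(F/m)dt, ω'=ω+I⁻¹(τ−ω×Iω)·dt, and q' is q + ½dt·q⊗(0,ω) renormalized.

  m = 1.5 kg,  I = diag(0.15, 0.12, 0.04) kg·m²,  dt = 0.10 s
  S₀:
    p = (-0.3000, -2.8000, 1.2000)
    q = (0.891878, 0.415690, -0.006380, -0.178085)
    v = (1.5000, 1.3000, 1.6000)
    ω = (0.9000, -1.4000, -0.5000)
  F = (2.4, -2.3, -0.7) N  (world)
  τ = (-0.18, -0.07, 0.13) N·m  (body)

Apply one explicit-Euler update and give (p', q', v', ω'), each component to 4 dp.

p' = (-0.1500, -2.6700, 1.3600)
q' = (0.8650, 0.4419, -0.0662, -0.2283)
v' = (1.6600, 1.1467, 1.5533)
ω' = (0.8173, -1.4171, -0.2695)

angular accel α = (-0.8267, -0.1708, 2.3050)
ω + α·dt = (0.8173, -1.4171, -0.2695)
q⊗(0,ω) = (-0.4720955, 0.5565612, -1.2010607, -1.0221630)
updated quaternion q' = (0.8650, 0.4419, -0.0662, -0.2283)
a = F/m = (1.6000, -1.5333, -0.4667)
new position p' = (-0.1500, -2.6700, 1.3600)
new velocity v' = (1.6600, 1.1467, 1.5533)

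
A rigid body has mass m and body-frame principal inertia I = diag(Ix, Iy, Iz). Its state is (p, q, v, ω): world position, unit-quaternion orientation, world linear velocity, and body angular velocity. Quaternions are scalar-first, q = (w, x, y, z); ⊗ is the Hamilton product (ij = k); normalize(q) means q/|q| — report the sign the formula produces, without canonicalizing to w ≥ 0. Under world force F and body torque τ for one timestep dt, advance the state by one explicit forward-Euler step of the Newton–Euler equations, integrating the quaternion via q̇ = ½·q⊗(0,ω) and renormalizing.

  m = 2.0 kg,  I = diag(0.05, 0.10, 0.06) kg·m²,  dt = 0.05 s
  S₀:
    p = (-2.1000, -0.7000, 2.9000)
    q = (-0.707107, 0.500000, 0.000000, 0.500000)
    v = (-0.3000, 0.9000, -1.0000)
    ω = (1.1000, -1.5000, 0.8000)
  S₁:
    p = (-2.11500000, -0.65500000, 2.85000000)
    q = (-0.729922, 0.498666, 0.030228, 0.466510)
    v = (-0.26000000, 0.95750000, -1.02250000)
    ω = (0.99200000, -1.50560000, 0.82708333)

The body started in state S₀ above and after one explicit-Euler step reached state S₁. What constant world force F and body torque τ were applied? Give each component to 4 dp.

F = (1.6000, 2.3000, -0.9000)
τ = (-0.0600, -0.0200, -0.0500)

Δω = ω₁−ω₀ = (-0.10800000, -0.00560000, 0.02708333)
applied torque τ = (-0.0600, -0.0200, -0.0500)
v₁ − v₀ = (0.04000000, 0.05750000, -0.02250000)
applied force F = (1.6000, 2.3000, -0.9000)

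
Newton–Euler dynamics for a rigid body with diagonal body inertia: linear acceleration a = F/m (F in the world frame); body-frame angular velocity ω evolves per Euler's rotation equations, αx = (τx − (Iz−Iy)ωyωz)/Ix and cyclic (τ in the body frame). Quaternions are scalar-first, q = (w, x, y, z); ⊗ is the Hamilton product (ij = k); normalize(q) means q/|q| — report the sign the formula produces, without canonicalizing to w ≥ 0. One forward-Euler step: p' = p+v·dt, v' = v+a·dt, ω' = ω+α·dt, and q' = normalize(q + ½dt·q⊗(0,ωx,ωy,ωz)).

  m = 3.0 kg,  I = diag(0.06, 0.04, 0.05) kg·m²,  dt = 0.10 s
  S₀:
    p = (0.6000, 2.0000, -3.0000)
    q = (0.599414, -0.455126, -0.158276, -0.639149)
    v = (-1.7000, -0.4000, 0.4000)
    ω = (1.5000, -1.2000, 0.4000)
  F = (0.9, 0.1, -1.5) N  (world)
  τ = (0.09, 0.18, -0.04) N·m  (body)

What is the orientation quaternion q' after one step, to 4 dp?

q' = (0.6338, -0.4495, -0.2320, -0.5852)

q⊗(0,ω) = (0.7484174, 0.0688318, -1.4959699, 1.0233308)
q + ½dt·q⊗(0,ω), renormalized = (0.6338, -0.4495, -0.2320, -0.5852)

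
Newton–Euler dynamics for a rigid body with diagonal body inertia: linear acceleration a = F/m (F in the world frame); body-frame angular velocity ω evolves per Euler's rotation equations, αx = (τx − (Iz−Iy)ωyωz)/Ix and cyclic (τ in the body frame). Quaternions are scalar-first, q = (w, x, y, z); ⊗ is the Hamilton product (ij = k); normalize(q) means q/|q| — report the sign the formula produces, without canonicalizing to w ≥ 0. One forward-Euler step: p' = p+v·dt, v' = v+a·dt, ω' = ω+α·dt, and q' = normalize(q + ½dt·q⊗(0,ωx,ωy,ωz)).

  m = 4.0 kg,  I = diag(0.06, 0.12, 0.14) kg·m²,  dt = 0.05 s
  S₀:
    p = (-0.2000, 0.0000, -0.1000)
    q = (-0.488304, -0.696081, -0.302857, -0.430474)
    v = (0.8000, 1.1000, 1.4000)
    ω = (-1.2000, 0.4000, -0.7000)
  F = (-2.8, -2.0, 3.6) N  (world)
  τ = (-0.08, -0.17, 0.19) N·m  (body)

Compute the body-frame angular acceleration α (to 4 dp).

gyro term ω×Iω = (-0.0056, -0.0672, -0.0288)
angular accel α = (-1.2400, -0.8567, 1.5629)

α = (-1.2400, -0.8567, 1.5629)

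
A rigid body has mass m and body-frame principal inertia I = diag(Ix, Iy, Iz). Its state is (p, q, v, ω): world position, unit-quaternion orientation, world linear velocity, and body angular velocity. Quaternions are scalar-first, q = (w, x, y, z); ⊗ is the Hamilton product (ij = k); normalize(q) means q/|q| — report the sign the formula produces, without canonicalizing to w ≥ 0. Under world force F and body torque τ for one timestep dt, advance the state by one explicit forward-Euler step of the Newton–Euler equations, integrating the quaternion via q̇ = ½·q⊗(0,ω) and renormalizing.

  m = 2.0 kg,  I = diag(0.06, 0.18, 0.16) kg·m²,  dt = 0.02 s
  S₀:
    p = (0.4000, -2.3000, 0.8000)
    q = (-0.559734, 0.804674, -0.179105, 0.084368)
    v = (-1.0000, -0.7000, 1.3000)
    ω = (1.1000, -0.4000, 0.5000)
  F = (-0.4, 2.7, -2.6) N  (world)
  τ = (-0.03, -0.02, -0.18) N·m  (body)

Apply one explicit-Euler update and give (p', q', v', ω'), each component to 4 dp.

p' = (0.3800, -2.3140, 0.8260)
q' = (-0.5697, 0.7979, -0.1799, 0.0803)
v' = (-1.0040, -0.6730, 1.2740)
ω' = (1.0887, -0.3961, 0.4841)

gyro term ω×Iω = (0.0040, -0.0550, -0.0528)
angular accel α = (-0.5667, 0.1944, -0.7950)
ω' = ω + α·dt = (1.0887, -0.3961, 0.4841)
2q̇ = q⊗(0,ω) = (-0.9989674, -0.6715127, -0.0856386, -0.4047211)
updated quaternion q' = (-0.5697, 0.7979, -0.1799, 0.0803)
linear accel F/m = (-0.2000, 1.3500, -1.3000)
p + v·dt = (0.3800, -2.3140, 0.8260)
new velocity v' = (-1.0040, -0.6730, 1.2740)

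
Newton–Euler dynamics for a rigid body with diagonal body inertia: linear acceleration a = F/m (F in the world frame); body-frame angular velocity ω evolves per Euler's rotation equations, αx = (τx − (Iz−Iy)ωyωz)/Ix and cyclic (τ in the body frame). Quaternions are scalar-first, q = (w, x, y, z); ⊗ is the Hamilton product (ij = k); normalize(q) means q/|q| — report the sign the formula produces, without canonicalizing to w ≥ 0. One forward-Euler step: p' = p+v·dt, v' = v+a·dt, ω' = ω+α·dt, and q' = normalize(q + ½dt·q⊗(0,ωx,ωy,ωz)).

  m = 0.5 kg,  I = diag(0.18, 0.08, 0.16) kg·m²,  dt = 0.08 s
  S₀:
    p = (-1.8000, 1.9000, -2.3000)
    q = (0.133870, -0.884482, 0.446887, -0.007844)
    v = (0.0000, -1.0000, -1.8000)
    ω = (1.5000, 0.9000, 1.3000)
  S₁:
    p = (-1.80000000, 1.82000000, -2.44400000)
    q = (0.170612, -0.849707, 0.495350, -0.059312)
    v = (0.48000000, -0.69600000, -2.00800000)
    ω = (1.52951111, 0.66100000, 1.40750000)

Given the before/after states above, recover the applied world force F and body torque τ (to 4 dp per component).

F = (3.0000, 1.9000, -1.3000)
τ = (0.1600, -0.2000, 0.0800)

rate change Δω = (0.02951111, -0.23900000, 0.10750000)
ω₀×(Iω₀) = (0.0936, 0.0390, -0.1350)
τ = I·(Δω/dt) + ω₀×(Iω₀) = (0.1600, -0.2000, 0.0800)
velocity change Δv = (0.48000000, 0.30400000, -0.20800000)
applied force F = (3.0000, 1.9000, -1.3000)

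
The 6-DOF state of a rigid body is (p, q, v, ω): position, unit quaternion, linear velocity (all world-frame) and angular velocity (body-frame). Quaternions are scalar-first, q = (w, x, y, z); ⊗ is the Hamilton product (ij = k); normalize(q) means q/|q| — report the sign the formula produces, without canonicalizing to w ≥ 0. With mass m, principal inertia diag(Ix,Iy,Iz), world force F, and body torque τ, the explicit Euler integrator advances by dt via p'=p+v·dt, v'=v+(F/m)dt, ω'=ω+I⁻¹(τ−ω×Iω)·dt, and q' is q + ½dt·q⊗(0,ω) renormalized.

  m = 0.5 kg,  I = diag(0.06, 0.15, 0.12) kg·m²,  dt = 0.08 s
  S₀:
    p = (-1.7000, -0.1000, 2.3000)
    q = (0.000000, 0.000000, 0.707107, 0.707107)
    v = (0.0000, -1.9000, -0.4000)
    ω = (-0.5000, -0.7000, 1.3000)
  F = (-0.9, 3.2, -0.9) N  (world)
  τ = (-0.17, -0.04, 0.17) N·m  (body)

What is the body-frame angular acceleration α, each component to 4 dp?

gyro term ω×Iω = (0.0273, 0.0390, 0.0315)
angular accel α = (-3.2883, -0.5267, 1.1542)

α = (-3.2883, -0.5267, 1.1542)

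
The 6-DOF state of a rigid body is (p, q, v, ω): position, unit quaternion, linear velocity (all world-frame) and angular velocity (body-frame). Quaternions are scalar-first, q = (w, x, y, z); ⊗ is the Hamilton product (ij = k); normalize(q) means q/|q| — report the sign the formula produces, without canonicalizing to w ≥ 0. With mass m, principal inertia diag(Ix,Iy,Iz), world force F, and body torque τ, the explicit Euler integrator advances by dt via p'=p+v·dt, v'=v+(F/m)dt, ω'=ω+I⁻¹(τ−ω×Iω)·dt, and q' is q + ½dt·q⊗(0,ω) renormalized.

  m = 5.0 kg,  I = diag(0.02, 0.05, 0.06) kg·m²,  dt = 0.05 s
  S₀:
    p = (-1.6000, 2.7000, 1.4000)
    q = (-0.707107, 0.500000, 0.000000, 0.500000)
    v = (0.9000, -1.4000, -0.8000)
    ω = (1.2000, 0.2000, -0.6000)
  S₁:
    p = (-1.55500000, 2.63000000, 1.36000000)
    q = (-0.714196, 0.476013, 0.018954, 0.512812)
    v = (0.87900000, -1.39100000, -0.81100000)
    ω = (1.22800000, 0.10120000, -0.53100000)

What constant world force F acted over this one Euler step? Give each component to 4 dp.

velocity change Δv = (-0.02100000, 0.00900000, -0.01100000)
m·(v₁−v₀)/dt = (-2.1000, 0.9000, -1.1000)

F = (-2.1000, 0.9000, -1.1000)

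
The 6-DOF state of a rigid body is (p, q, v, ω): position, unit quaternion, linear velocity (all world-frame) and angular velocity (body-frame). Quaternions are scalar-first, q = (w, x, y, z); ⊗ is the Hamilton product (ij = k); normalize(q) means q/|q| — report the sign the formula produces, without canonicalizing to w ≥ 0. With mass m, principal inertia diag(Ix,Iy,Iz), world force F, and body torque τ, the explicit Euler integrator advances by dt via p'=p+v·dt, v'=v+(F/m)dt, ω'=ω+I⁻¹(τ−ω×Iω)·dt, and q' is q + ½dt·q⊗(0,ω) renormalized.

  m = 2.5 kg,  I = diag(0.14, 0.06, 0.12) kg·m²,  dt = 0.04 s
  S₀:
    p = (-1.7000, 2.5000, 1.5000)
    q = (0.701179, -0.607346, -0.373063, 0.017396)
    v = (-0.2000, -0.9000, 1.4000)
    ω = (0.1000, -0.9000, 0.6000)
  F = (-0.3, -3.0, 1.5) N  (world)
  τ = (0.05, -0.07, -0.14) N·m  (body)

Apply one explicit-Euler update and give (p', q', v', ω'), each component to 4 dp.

linear accel F/m = (-0.1200, -1.2000, 0.6000)
p + v·dt = (-1.7080, 2.4640, 1.5560)
v' = v + a·dt = (-0.2048, -0.9480, 1.4240)
precession coupling ω×(Iω) = (-0.0324, 0.0012, 0.0072)
(τ − ω×Iω)/I = (0.5886, -1.1867, -1.2267)
ω + α·dt = (0.1235, -0.9475, 0.5509)
Hamilton product q⊗(0,ω) = (-0.2854597, -0.1380635, -0.2649139, 1.0046251)
updated quaternion q' = (0.6953, -0.6100, -0.3783, 0.0375)

p' = (-1.7080, 2.4640, 1.5560)
q' = (0.6953, -0.6100, -0.3783, 0.0375)
v' = (-0.2048, -0.9480, 1.4240)
ω' = (0.1235, -0.9475, 0.5509)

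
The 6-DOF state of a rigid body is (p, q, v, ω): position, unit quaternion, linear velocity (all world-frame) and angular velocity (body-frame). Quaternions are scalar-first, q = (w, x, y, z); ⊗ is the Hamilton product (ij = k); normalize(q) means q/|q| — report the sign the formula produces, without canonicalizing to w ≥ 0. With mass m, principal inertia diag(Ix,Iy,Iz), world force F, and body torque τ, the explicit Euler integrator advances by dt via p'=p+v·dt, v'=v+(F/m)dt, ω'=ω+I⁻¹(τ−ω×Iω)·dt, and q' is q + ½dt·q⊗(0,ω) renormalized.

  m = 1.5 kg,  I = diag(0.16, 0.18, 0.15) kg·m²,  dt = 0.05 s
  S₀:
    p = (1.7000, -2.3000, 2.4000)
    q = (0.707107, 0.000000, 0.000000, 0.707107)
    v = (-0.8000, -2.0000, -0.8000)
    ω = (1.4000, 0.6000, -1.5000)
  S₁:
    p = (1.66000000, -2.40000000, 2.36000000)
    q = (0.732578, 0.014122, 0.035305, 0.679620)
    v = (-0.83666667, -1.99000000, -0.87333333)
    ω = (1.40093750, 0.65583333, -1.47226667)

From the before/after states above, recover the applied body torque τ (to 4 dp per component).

Δω = ω₁−ω₀ = (0.00093750, 0.05583333, 0.02773333)
τ = I·(Δω/dt) + ω₀×(Iω₀) = (0.0300, 0.1800, 0.1000)

τ = (0.0300, 0.1800, 0.1000)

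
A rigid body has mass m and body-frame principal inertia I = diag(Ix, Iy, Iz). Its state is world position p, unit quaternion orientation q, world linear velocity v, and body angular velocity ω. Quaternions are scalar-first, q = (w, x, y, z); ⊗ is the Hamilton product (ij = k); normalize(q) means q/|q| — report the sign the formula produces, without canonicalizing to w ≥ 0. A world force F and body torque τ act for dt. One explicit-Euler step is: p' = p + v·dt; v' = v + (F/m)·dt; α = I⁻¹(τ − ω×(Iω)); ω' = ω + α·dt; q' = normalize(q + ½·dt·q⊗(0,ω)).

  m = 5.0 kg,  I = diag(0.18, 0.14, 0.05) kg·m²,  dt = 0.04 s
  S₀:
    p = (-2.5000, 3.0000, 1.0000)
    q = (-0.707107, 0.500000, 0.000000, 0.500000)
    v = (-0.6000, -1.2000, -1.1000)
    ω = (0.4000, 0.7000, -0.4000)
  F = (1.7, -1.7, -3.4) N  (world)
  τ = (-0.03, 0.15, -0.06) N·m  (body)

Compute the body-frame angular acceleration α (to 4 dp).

α = (-0.3067, 1.2200, -0.9760)

gyro term ω×Iω = (0.0252, -0.0208, -0.0112)
(τ − ω×Iω)/I = (-0.3067, 1.2200, -0.9760)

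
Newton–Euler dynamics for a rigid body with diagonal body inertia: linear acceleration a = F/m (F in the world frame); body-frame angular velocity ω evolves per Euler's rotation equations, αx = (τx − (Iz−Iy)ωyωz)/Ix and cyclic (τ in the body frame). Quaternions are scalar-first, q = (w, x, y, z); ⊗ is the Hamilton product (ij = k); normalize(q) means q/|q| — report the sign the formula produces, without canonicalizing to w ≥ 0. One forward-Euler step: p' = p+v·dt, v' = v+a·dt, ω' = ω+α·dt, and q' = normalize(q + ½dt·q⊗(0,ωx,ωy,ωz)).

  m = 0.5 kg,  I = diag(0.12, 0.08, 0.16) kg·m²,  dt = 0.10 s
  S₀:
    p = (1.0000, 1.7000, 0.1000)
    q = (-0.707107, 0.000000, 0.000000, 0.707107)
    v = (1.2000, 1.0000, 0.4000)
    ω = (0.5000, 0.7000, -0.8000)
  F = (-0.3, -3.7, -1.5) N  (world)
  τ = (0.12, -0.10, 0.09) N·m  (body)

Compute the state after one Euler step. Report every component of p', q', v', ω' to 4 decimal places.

α = I⁻¹(τ − ω×Iω) = (1.3733, -1.4500, 0.6500)
new body rate ω' = (0.6373, 0.5550, -0.7350)
q⊗(0,ω) = (0.5656856, -0.8485284, -0.1414214, 0.5656856)
q + ½dt·q⊗(0,ω), renormalized = (-0.6777, -0.0424, -0.0071, 0.7341)
a = (-0.6000, -7.4000, -3.0000)
p + v·dt = (1.1200, 1.8000, 0.1400)
v' = v + a·dt = (1.1400, 0.2600, 0.1000)

p' = (1.1200, 1.8000, 0.1400)
q' = (-0.6777, -0.0424, -0.0071, 0.7341)
v' = (1.1400, 0.2600, 0.1000)
ω' = (0.6373, 0.5550, -0.7350)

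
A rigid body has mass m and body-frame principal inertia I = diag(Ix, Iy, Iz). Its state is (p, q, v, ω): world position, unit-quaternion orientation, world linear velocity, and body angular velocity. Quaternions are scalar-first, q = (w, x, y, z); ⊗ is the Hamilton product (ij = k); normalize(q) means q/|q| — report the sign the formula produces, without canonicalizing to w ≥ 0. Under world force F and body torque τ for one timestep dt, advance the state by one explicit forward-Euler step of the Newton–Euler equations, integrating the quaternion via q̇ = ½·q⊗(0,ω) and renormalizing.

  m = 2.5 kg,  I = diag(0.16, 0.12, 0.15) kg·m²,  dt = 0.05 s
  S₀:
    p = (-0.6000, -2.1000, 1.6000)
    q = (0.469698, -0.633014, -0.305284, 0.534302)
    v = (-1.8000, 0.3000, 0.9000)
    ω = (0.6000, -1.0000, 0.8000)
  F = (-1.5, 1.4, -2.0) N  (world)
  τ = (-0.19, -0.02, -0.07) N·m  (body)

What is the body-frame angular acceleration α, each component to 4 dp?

α = (-1.0375, -0.2067, -0.6267)

ω×(Iω) gyroscopic = (-0.0240, 0.0048, 0.0240)
(τ − ω×Iω)/I = (-1.0375, -0.2067, -0.6267)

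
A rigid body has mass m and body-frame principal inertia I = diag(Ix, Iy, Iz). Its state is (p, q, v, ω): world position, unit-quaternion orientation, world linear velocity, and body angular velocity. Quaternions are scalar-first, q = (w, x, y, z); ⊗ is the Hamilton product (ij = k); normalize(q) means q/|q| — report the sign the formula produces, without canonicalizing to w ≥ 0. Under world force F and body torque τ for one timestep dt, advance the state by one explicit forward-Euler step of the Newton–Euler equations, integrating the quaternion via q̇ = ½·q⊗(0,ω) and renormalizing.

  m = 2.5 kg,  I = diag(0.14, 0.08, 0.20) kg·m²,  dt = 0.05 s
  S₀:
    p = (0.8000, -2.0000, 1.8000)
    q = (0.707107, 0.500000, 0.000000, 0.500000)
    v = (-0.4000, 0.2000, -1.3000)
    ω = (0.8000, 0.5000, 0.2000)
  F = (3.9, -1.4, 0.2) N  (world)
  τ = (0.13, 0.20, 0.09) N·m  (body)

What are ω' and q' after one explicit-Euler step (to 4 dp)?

ω×(Iω) gyroscopic = (0.0120, -0.0096, -0.0240)
α = I⁻¹(τ − ω×Iω) = (0.8429, 2.6200, 0.5700)
new body rate ω' = (0.8421, 0.6310, 0.2285)
Hamilton product q⊗(0,ω) = (-0.5000000, 0.3156856, 0.6535535, 0.3914214)
q' = normalize(q + ½dt·q⊗(0,ω)) = (0.6944, 0.5077, 0.0163, 0.5096)

ω' = (0.8421, 0.6310, 0.2285)
q' = (0.6944, 0.5077, 0.0163, 0.5096)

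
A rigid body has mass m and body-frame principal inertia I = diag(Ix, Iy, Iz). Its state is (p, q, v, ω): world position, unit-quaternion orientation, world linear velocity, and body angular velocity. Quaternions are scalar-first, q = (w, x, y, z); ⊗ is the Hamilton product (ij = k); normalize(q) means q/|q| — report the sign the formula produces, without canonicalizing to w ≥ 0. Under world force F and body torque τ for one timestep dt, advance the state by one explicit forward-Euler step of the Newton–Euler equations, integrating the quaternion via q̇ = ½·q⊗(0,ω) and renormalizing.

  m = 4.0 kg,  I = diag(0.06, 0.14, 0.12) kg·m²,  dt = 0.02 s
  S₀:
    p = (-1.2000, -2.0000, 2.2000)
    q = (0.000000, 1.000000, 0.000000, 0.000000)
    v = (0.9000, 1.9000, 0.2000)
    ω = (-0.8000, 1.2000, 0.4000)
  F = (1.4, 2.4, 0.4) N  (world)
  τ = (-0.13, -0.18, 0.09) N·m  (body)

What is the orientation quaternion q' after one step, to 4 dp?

q' = (0.0080, 0.9999, -0.0040, 0.0120)

Hamilton product q⊗(0,ω) = (0.8000000, 0.0000000, -0.4000000, 1.2000000)
updated quaternion q' = (0.0080, 0.9999, -0.0040, 0.0120)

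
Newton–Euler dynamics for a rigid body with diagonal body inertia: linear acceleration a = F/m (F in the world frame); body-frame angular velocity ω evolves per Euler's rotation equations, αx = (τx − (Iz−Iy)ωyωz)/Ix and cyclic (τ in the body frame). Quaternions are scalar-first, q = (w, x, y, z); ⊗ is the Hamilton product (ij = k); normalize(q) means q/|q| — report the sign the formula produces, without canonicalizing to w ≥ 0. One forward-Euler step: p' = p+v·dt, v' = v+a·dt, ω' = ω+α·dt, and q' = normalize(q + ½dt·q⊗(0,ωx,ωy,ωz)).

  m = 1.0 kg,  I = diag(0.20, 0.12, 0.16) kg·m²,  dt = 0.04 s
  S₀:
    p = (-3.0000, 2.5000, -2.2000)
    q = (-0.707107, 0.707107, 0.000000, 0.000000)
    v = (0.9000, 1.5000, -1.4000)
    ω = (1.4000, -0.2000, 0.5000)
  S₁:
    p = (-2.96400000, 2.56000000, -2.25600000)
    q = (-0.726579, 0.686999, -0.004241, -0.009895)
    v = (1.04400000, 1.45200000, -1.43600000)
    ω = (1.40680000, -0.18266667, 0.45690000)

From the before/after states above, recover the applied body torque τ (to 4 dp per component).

τ = (0.0300, 0.0800, -0.1500)

ω₁ − ω₀ = (0.00680000, 0.01733333, -0.04310000)
precession coupling = (-0.0040, 0.0280, 0.0224)
I·α + gyro = (0.0300, 0.0800, -0.1500)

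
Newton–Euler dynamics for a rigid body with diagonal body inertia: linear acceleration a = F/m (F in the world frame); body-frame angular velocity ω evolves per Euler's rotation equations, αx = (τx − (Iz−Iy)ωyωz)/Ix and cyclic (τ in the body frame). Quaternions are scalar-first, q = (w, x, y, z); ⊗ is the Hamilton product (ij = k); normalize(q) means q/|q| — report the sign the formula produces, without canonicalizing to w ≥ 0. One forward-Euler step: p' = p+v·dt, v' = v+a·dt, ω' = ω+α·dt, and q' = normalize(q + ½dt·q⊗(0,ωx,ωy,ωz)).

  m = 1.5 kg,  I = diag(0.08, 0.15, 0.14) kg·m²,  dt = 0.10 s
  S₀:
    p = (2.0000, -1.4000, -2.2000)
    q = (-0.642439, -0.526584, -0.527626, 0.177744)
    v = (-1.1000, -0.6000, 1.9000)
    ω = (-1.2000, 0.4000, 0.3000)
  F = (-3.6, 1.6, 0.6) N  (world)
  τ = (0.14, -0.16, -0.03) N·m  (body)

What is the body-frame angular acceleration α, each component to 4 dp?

α = (1.7650, -1.2107, 0.0257)

gyro term ω×Iω = (-0.0012, 0.0216, -0.0336)
α = I⁻¹(τ − ω×Iω) = (1.7650, -1.2107, 0.0257)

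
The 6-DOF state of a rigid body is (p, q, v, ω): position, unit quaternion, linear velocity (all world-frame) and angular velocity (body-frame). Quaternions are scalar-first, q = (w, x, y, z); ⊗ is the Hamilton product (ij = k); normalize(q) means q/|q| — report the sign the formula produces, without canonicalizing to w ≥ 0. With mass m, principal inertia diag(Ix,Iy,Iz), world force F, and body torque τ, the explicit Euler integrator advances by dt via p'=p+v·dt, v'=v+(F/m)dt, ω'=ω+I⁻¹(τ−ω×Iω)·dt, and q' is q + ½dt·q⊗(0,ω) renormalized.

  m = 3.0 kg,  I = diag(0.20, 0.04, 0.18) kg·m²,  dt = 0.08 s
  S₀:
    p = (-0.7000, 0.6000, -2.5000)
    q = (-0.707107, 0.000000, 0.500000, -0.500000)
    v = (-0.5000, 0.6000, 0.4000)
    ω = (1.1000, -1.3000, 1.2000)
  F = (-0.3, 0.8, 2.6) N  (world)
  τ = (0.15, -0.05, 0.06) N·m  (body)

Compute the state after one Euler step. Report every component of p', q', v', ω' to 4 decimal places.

p' = (-0.7400, 0.6480, -2.4680)
q' = (-0.6548, -0.0330, 0.5130, -0.5540)
v' = (-0.5080, 0.6213, 0.4693)
ω' = (1.2474, -1.4528, 1.1250)

p' = p + v·dt = (-0.7400, 0.6480, -2.4680)
v + (F/m)dt = (-0.5080, 0.6213, 0.4693)
ω×(Iω) gyroscopic = (-0.2184, 0.0264, 0.2288)
angular accel α = (1.8420, -1.9100, -0.9378)
ω' = ω + α·dt = (1.2474, -1.4528, 1.1250)
2q̇ = q⊗(0,ω) = (1.2500000, -0.8278177, 0.3692391, -1.3985284)
q + ½dt·q⊗(0,ω), renormalized = (-0.6548, -0.0330, 0.5130, -0.5540)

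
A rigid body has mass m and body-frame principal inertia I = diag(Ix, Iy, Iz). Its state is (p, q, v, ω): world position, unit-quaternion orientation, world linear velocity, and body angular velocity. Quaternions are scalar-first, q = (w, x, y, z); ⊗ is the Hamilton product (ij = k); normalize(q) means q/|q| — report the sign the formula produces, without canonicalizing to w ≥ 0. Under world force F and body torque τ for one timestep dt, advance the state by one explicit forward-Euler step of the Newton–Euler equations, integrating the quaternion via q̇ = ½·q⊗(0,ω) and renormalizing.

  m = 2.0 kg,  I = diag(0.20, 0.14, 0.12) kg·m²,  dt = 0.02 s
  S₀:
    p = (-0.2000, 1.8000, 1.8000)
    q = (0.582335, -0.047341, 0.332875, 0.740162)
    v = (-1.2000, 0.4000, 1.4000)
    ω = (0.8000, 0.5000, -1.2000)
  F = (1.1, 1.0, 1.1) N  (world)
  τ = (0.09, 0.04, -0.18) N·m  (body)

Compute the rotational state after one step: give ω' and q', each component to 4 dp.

gyro term ω×Iω = (0.0120, -0.0768, -0.0240)
α = I⁻¹(τ − ω×Iω) = (0.3900, 0.8343, -1.3000)
new body rate ω' = (0.8078, 0.5167, -1.2260)
2q̇ = q⊗(0,ω) = (0.7596297, -0.3036630, 0.8264879, -0.9887725)
updated quaternion q' = (0.5899, -0.0504, 0.3411, 0.7302)

ω' = (0.8078, 0.5167, -1.2260)
q' = (0.5899, -0.0504, 0.3411, 0.7302)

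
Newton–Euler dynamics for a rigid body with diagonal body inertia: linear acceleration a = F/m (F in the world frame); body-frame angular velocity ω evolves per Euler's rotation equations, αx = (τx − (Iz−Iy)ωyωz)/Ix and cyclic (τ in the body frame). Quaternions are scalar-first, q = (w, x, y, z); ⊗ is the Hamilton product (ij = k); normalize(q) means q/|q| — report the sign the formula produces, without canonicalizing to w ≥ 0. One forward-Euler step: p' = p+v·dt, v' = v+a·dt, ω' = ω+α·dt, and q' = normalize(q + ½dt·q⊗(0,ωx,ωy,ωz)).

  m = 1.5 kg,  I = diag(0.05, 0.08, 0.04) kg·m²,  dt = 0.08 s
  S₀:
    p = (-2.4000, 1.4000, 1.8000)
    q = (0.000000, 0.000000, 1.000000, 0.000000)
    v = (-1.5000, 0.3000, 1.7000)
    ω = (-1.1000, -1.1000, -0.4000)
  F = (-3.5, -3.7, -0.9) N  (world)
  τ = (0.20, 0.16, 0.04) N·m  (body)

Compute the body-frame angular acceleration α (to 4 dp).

ω×(Iω) gyroscopic = (-0.0176, 0.0044, 0.0363)
α = I⁻¹(τ − ω×Iω) = (4.3520, 1.9450, 0.0925)

α = (4.3520, 1.9450, 0.0925)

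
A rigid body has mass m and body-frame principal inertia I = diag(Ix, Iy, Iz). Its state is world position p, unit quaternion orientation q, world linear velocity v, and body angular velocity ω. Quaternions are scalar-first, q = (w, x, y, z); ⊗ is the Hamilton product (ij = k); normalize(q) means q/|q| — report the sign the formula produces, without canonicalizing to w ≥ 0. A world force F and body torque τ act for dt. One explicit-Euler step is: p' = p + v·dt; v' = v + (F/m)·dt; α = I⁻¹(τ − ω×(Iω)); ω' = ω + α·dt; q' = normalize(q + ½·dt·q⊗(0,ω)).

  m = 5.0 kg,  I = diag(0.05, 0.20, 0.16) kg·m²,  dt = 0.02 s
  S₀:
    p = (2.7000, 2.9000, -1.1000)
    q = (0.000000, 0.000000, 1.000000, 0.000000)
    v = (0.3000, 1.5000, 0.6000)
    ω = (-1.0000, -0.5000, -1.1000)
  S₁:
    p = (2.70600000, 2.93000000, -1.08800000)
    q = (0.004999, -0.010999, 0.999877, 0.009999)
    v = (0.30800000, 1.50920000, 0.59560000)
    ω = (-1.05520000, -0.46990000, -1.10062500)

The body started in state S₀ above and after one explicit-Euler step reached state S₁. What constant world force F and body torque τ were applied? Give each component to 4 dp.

F = (2.0000, 2.3000, -1.1000)
τ = (-0.1600, 0.1800, 0.0700)

velocity change Δv = (0.00800000, 0.00920000, -0.00440000)
applied force F = (2.0000, 2.3000, -1.1000)
ω₁ − ω₀ = (-0.05520000, 0.03010000, -0.00062500)
applied torque τ = (-0.1600, 0.1800, 0.0700)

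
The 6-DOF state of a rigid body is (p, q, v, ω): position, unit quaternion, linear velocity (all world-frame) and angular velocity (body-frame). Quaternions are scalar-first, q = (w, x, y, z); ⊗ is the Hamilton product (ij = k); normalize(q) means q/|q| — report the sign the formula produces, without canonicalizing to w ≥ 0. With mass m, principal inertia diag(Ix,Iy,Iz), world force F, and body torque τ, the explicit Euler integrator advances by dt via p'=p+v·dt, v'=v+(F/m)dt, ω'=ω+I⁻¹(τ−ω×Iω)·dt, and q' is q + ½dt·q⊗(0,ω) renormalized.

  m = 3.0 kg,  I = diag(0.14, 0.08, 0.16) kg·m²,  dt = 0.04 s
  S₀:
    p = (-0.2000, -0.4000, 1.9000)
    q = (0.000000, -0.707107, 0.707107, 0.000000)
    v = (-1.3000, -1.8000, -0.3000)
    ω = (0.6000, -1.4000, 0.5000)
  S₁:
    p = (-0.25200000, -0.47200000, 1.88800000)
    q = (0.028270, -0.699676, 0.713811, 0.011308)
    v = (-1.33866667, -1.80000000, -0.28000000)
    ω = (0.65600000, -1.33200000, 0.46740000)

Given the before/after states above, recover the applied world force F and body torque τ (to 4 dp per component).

rate change Δω = (0.05600000, 0.06800000, -0.03260000)
applied torque τ = (0.1400, 0.1300, -0.0800)
v₁ − v₀ = (-0.03866667, 0.00000000, 0.02000000)
m·(v₁−v₀)/dt = (-2.9000, 0.0000, 1.5000)

F = (-2.9000, 0.0000, 1.5000)
τ = (0.1400, 0.1300, -0.0800)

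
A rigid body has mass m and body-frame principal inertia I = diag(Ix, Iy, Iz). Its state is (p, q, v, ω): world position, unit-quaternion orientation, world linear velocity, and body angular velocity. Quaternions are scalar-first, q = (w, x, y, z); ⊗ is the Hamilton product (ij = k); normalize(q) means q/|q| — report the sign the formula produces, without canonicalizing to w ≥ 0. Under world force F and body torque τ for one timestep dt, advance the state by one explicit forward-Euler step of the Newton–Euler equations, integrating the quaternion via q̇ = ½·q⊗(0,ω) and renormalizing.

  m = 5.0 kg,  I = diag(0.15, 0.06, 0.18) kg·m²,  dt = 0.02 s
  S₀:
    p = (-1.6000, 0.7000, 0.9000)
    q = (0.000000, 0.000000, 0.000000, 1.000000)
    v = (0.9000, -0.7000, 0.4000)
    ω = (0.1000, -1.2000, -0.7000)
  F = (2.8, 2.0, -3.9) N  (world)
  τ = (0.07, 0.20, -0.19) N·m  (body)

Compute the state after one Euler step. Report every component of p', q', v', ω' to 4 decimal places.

p' = (-1.5820, 0.6860, 0.9080)
q' = (0.0070, 0.0120, 0.0010, 0.9999)
v' = (0.9112, -0.6920, 0.3844)
ω' = (0.0959, -1.1340, -0.7223)

linear accel F/m = (0.5600, 0.4000, -0.7800)
new position p' = (-1.5820, 0.6860, 0.9080)
v + (F/m)dt = (0.9112, -0.6920, 0.3844)
gyro term ω×Iω = (0.1008, 0.0021, 0.0108)
angular accel α = (-0.2053, 3.2983, -1.1156)
new body rate ω' = (0.0959, -1.1340, -0.7223)
q⊗(0,ω) = (0.7000000, 1.2000000, 0.1000000, 0.0000000)
q + ½dt·q⊗(0,ω), renormalized = (0.0070, 0.0120, 0.0010, 0.9999)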